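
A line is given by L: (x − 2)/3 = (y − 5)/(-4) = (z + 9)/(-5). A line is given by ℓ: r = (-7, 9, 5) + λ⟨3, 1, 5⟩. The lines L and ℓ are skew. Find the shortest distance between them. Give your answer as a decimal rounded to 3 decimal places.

6.124

L has direction (3, -4, -5) through (2, 5, -9).
Common perpendicular direction n = (3, -4, -5) × (3, 1, 5) = (-15, -30, 15).
With w = (-7, 9, 5) − (2, 5, -9) = (-9, 4, 14), w · n = 225.
Distance = |w · n| / |n| = |225| / √1350 ≈ 6.124.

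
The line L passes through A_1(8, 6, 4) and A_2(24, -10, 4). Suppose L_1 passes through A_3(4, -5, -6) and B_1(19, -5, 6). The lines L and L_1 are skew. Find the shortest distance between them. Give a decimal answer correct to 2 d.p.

1.32

A direction vector for L is A_2 − A_1 = (16, -16, 0).
A direction vector for L_1 is B_1 − A_3 = (15, 0, 12).
Common perpendicular direction n = (16, -16, 0) × (15, 0, 12) = (-192, -192, 240).
With w = (4, -5, -6) − (8, 6, 4) = (-4, -11, -10), w · n = 480.
Distance = |w · n| / |n| = |480| / √131328 ≈ 1.32.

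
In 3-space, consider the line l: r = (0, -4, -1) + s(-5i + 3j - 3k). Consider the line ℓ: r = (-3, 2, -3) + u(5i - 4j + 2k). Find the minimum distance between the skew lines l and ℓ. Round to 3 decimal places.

2.372

Common perpendicular direction n = (-5, 3, -3) × (5, -4, 2) = (-6, -5, 5).
With w = (-3, 2, -3) − (0, -4, -1) = (-3, 6, -2), w · n = -22.
Distance = |w · n| / |n| = |-22| / √86 ≈ 2.372.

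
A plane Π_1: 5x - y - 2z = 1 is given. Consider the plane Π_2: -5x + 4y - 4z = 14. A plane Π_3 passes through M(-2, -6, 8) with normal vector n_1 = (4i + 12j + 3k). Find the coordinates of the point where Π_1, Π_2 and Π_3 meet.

Π_3: n_1·r = n_1·M gives 4x + 12y + 3z = -56.
Solving the 3×3 linear system 5x - y - 2z = 1, -5x + 4y - 4z = 14, 4x + 12y + 3z = -56 (e.g. by elimination or Cramer's rule, determinant = 453) gives (-2, -3, -4).

(-2, -3, -4)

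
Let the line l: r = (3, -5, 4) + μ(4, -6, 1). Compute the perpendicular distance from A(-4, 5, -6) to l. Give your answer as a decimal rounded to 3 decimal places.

Taking (3, -5, 4) on l with direction v = (4, -6, 1): w = A − (3, -5, 4) = (-7, 10, -10), and w × v = (-50, -33, 2).
Distance = |w × v| / |v| = √3593 / √53 ≈ 8.234.

8.234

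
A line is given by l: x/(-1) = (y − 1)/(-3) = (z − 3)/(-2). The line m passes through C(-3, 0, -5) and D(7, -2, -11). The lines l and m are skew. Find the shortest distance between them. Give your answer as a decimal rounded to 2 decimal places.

l has direction (-1, -3, -2) through (0, 1, 3).
A direction vector for m is D − C = (10, -2, -6).
Common perpendicular direction n = (-1, -3, -2) × (10, -2, -6) = (14, -26, 32).
With w = (-3, 0, -5) − (0, 1, 3) = (-3, -1, -8), w · n = -272.
Distance = |w · n| / |n| = |-272| / √1896 ≈ 6.25.

6.25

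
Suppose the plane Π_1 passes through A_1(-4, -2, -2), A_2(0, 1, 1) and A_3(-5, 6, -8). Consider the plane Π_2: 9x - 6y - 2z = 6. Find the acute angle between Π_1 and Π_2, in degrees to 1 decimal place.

27.0

A_1A_2 = (4, 3, 3), A_1A_3 = (-1, 8, -6); a normal to Π_1 is A_1A_2 × A_1A_3 = (-42, 21, 35).
Using A_1: Π_1 has equation -42x + 21y + 35z = 56.
cos θ = |n₁·n₂| / (|n₁||n₂|) = |-574| / (√3430 · √121).
θ = arccos(0.89099) ≈ 27.0°.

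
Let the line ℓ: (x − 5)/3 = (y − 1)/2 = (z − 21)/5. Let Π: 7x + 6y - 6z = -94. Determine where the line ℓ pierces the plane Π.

ℓ has direction (3, 2, 5) through (5, 1, 21).
Substitute r = (5, 1, 21) + t(3, 2, 5) into the plane: -85 + 3t = -94, so t = -3.
Intersection: (5, 1, 21) + (-3)·(3, 2, 5) = (-4, -5, 6).

(-4, -5, 6)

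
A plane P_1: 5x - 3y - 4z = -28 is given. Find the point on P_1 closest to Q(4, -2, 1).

Foot = Q − λn with λ = (n·Q − d)/|n|² = (22 − (-28))/50 = 1.
Foot = (4, -2, 1) − 1·(5, -3, -4) = (-1, 1, 5).

(-1, 1, 5)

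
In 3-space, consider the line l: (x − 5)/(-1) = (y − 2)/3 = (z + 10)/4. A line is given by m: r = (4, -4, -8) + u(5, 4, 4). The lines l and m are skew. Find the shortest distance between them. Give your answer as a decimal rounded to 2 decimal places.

l has direction (-1, 3, 4) through (5, 2, -10).
Common perpendicular direction n = (-1, 3, 4) × (5, 4, 4) = (-4, 24, -19).
With w = (4, -4, -8) − (5, 2, -10) = (-1, -6, 2), w · n = -178.
Distance = |w · n| / |n| = |-178| / √953 ≈ 5.77.

5.77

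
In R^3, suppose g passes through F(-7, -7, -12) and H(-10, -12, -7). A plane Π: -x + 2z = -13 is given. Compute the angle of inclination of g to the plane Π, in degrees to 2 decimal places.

49.19

A direction vector for g is H − F = (-3, -5, 5).
sin θ = |n·v| / (|n||v|) = |13| / (√5 · √59) = 0.75689.
θ ≈ 49.19°.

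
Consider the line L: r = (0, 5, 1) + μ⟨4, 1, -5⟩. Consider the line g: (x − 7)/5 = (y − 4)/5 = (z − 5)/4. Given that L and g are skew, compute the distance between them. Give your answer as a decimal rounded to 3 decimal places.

5.800

g has direction (5, 5, 4) through (7, 4, 5).
Common perpendicular direction n = (4, 1, -5) × (5, 5, 4) = (29, -41, 15).
With w = (7, 4, 5) − (0, 5, 1) = (7, -1, 4), w · n = 304.
Distance = |w · n| / |n| = |304| / √2747 ≈ 5.800.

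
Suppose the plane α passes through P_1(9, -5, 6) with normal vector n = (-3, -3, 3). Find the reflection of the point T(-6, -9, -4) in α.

α: n·r = n·P_1 gives -3x - 3y + 3z = 6.
λ = (n·T − d)/|n|² = (33 − 6)/27 = 1.
Reflection = T − 2λn = (-6, -9, -4) − 2·(-3, -3, 3) = (0, -3, -10).

(0, -3, -10)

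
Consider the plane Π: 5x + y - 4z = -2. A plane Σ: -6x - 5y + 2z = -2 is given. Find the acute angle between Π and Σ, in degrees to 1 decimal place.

34.6

cos θ = |n₁·n₂| / (|n₁||n₂|) = |-43| / (√42 · √65).
θ = arccos(0.82298) ≈ 34.6°.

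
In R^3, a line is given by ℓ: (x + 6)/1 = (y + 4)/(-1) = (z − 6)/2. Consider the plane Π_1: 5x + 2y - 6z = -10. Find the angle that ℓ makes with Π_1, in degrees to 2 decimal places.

27.11

ℓ has direction (1, -1, 2) through (-6, -4, 6).
sin θ = |n·v| / (|n||v|) = |-9| / (√65 · √6) = 0.45573.
θ ≈ 27.11°.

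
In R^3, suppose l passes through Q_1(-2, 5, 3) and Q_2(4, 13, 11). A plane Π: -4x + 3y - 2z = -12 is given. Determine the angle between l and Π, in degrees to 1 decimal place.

13.4

A direction vector for l is Q_2 − Q_1 = (6, 8, 8).
sin θ = |n·v| / (|n||v|) = |-16| / (√29 · √164) = 0.23201.
θ ≈ 13.4°.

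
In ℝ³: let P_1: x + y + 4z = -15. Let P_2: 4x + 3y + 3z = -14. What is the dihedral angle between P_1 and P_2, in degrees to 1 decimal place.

39.8

cos θ = |n₁·n₂| / (|n₁||n₂|) = |19| / (√18 · √34).
θ = arccos(0.76803) ≈ 39.8°.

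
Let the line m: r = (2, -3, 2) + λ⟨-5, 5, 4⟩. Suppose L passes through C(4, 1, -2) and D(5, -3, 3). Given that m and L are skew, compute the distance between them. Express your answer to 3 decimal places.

A direction vector for L is D − C = (1, -4, 5).
Common perpendicular direction n = (-5, 5, 4) × (1, -4, 5) = (41, 29, 15).
With w = (4, 1, -2) − (2, -3, 2) = (2, 4, -4), w · n = 138.
Distance = |w · n| / |n| = |138| / √2747 ≈ 2.633.

2.633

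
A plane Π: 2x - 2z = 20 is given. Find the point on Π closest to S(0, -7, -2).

Foot = S − λn with λ = (n·S − d)/|n|² = (4 − 20)/8 = -2.
Foot = (0, -7, -2) − (-2)·(2, 0, -2) = (4, -7, -6).

(4, -7, -6)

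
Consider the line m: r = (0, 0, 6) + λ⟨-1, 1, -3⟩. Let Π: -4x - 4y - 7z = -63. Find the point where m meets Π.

Substitute r = (0, 0, 6) + t(-1, 1, -3) into the plane: -42 + 21t = -63, so t = -1.
Intersection: (0, 0, 6) + (-1)·(-1, 1, -3) = (1, -1, 9).

(1, -1, 9)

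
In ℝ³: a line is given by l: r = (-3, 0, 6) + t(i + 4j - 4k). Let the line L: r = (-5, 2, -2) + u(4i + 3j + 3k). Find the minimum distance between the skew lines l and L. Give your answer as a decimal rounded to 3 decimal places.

Common perpendicular direction n = (1, 4, -4) × (4, 3, 3) = (24, -19, -13).
With w = (-5, 2, -2) − (-3, 0, 6) = (-2, 2, -8), w · n = 18.
Distance = |w · n| / |n| = |18| / √1106 ≈ 0.541.

0.541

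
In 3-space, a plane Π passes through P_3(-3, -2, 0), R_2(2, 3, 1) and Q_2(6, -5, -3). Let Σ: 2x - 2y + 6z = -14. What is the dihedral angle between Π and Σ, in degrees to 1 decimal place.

7.7

P_3R_2 = (5, 5, 1), P_3Q_2 = (9, -3, -3); a normal to Π is P_3R_2 × P_3Q_2 = (-12, 24, -60).
Using P_3: Π has equation -12x + 24y - 60z = -12.
cos θ = |n₁·n₂| / (|n₁||n₂|) = |-432| / (√4320 · √44).
θ = arccos(0.99087) ≈ 7.7°.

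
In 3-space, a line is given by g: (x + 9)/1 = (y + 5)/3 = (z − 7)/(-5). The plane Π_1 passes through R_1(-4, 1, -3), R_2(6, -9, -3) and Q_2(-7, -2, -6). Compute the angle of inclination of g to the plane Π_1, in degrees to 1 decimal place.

75.0

g has direction (1, 3, -5) through (-9, -5, 7).
R_1R_2 = (10, -10, 0), R_1Q_2 = (-3, -3, -3); a normal to Π_1 is R_1R_2 × R_1Q_2 = (30, 30, -60).
Using R_1: Π_1 has equation 30x + 30y - 60z = 90.
sin θ = |n·v| / (|n||v|) = |420| / (√5400 · √35) = 0.96609.
θ ≈ 75.0°.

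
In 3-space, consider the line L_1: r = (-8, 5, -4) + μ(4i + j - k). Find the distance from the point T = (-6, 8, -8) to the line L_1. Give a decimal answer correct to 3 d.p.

Taking (-8, 5, -4) on L_1 with direction v = (4, 1, -1): w = T − (-8, 5, -4) = (2, 3, -4), and w × v = (1, -14, -10).
Distance = |w × v| / |v| = √297 / √18 ≈ 4.062.

4.062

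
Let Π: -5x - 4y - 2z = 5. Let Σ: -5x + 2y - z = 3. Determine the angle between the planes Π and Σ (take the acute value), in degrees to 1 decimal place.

58.9

cos θ = |n₁·n₂| / (|n₁||n₂|) = |19| / (√45 · √30).
θ = arccos(0.51711) ≈ 58.9°.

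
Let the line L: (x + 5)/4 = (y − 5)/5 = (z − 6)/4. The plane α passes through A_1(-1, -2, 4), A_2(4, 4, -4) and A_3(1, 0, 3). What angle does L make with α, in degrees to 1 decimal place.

11.7

L has direction (4, 5, 4) through (-5, 5, 6).
A_1A_2 = (5, 6, -8), A_1A_3 = (2, 2, -1); a normal to α is A_1A_2 × A_1A_3 = (10, -11, -2).
Using A_1: α has equation 10x - 11y - 2z = 4.
sin θ = |n·v| / (|n||v|) = |-23| / (√225 · √57) = 0.20309.
θ ≈ 11.7°.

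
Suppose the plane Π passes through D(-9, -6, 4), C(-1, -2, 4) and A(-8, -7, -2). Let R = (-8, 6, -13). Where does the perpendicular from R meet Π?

(-2, -6, -10)

DC = (8, 4, 0), DA = (1, -1, -6); a normal to Π is DC × DA = (-24, 48, -12).
Using D: Π has equation -24x + 48y - 12z = -120.
Foot = R − λn with λ = (n·R − d)/|n|² = (636 − (-120))/3024 = 1/4.
Foot = (-8, 6, -13) − (1/4)·(-24, 48, -12) = (-2, -6, -10).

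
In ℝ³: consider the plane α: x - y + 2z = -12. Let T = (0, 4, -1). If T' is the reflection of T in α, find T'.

(-2, 6, -5)

λ = (n·T − d)/|n|² = (-6 − (-12))/6 = 1.
Reflection = T − 2λn = (0, 4, -1) − 2·(1, -1, 2) = (-2, 6, -5).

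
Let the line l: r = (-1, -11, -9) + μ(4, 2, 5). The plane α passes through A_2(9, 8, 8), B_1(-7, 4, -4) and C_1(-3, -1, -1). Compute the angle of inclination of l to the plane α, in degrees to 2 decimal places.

A_2B_1 = (-16, -4, -12), A_2C_1 = (-12, -9, -9); a normal to α is A_2B_1 × A_2C_1 = (-72, 0, 96).
Using A_2: α has equation -72x + 96z = 120.
sin θ = |n·v| / (|n||v|) = |192| / (√14400 · √45) = 0.23851.
θ ≈ 13.80°.

13.80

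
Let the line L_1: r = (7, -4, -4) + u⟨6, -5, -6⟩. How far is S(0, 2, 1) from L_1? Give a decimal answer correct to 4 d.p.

Taking (7, -4, -4) on L_1 with direction v = (6, -5, -6): w = S − (7, -4, -4) = (-7, 6, 5), and w × v = (-11, -12, -1).
Distance = |w × v| / |v| = √266 / √97 ≈ 1.6560.

1.6560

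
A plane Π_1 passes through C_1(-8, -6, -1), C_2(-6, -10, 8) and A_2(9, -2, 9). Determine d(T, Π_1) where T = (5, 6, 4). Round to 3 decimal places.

5.778

C_1C_2 = (2, -4, 9), C_1A_2 = (17, 4, 10); a normal to Π_1 is C_1C_2 × C_1A_2 = (-76, 133, 76).
Using C_1: Π_1 has equation -76x + 133y + 76z = -266.
n·T − d = (-76)·(5) + (133)·(6) + (76)·(4) − (-266) = 988; |n| = √29241.
Distance = |988| / √29241 = 988/√29241 ≈ 5.778.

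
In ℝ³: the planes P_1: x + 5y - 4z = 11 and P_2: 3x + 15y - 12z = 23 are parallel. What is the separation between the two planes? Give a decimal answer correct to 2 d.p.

Rescale P_2 by 1/3: x + 5y - 4z = 23/3. Then distance = |11 − (23/3)| / √42 ≈ 0.51.

0.51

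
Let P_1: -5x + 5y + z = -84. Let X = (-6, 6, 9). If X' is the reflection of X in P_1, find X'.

(24, -24, 3)

λ = (n·X − d)/|n|² = (69 − (-84))/51 = 3.
Reflection = X − 2λn = (-6, 6, 9) − 6·(-5, 5, 1) = (24, -24, 3).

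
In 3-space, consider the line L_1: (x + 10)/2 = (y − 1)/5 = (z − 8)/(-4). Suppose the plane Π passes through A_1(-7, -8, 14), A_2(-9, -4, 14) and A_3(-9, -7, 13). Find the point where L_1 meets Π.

(-12, -4, 12)

L_1 has direction (2, 5, -4) through (-10, 1, 8).
A_1A_2 = (-2, 4, 0), A_1A_3 = (-2, 1, -1); a normal to Π is A_1A_2 × A_1A_3 = (-4, -2, 6).
Using A_1: Π has equation -4x - 2y + 6z = 128.
Substitute r = (-10, 1, 8) + t(2, 5, -4) into the plane: 86 + (-42)t = 128, so t = -1.
Intersection: (-10, 1, 8) + (-1)·(2, 5, -4) = (-12, -4, 12).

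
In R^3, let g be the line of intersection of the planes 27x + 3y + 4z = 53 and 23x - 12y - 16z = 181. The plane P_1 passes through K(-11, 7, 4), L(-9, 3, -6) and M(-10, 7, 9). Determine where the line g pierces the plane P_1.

(3, -8, -1)

Direction of g: (27, 3, 4) × (23, -12, -16) = (0, 524, -393).
A point on g: solving the two plane equations with y = 0 gives (3, 0, -7).
KL = (2, -4, -10), KM = (1, 0, 5); a normal to P_1 is KL × KM = (-20, -20, 4).
Using K: P_1 has equation -20x - 20y + 4z = 96.
Substitute r = (3, 0, -7) + t(0, 524, -393) into the plane: -88 + (-12052)t = 96, so t = -2/131.
Intersection: (3, 0, -7) + (-2/131)·(0, 524, -393) = (3, -8, -1).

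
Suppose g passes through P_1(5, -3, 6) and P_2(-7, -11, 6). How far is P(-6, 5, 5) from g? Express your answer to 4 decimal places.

A direction vector for g is P_2 − P_1 = (-12, -8, 0).
Taking (5, -3, 6) on g with direction v = (-12, -8, 0): w = P − (5, -3, 6) = (-11, 8, -1), and w × v = (-8, 12, 184).
Distance = |w × v| / |v| = √34064 / √208 ≈ 12.7972.

12.7972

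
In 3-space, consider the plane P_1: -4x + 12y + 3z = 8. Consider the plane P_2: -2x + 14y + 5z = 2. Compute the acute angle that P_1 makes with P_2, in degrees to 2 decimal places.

11.63

cos θ = |n₁·n₂| / (|n₁||n₂|) = |191| / (√169 · √225).
θ = arccos(0.97949) ≈ 11.63°.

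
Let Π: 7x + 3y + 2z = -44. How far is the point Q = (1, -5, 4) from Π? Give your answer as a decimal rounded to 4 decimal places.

5.5880

n·Q − d = (7)·(1) + (3)·(-5) + (2)·(4) − (-44) = 44; |n| = √62.
Distance = |44| / √62 = 44/√62 ≈ 5.5880.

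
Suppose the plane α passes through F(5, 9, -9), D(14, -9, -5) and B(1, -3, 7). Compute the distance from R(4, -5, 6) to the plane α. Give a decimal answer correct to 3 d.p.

0.647

FD = (9, -18, 4), FB = (-4, -12, 16); a normal to α is FD × FB = (-240, -160, -180).
Using F: α has equation -240x - 160y - 180z = -1020.
n·R − d = (-240)·(4) + (-160)·(-5) + (-180)·(6) − (-1020) = -220; |n| = √115600.
Distance = |-220| / √115600 = 220/√115600 ≈ 0.647.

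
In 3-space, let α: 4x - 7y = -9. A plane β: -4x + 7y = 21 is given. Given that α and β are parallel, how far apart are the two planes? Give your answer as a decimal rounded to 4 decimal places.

Rescale β by 1/(-1): 4x - 7y = -21. Then distance = |-9 − (-21)| / √65 ≈ 1.4884.

1.4884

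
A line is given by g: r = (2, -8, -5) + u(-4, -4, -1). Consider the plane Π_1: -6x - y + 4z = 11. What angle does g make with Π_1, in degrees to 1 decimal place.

sin θ = |n·v| / (|n||v|) = |24| / (√53 · √33) = 0.57387.
θ ≈ 35.0°.

35.0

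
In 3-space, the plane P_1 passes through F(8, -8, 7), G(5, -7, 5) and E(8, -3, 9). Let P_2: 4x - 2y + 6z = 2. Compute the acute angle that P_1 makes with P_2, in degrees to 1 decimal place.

FG = (-3, 1, -2), FE = (0, 5, 2); a normal to P_1 is FG × FE = (12, 6, -15).
Using F: P_1 has equation 12x + 6y - 15z = -57.
cos θ = |n₁·n₂| / (|n₁||n₂|) = |-54| / (√405 · √56).
θ = arccos(0.35857) ≈ 69.0°.

69.0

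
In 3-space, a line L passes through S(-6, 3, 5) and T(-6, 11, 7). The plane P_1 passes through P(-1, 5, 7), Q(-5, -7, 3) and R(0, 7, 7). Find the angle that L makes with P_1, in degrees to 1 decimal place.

A direction vector for L is T − S = (0, 8, 2).
PQ = (-4, -12, -4), PR = (1, 2, 0); a normal to P_1 is PQ × PR = (8, -4, 4).
Using P: P_1 has equation 8x - 4y + 4z = 0.
sin θ = |n·v| / (|n||v|) = |-24| / (√96 · √68) = 0.29704.
θ ≈ 17.3°.

17.3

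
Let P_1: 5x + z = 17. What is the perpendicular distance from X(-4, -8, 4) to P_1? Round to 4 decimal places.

n·X − d = (5)·(-4) + (0)·(-8) + (1)·(4) − 17 = -33; |n| = √26.
Distance = |-33| / √26 = 33/√26 ≈ 6.4718.

6.4718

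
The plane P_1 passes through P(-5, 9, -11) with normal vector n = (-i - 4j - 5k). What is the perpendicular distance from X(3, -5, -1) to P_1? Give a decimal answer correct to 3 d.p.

P_1: n·r = n·P gives -x - 4y - 5z = 24.
n·X − d = (-1)·(3) + (-4)·(-5) + (-5)·(-1) − 24 = -2; |n| = √42.
Distance = |-2| / √42 = 2/√42 ≈ 0.309.

0.309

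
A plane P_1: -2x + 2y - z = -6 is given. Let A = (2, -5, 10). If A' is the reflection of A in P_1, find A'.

(-6, 3, 6)

λ = (n·A − d)/|n|² = (-24 − (-6))/9 = -2.
Reflection = A − 2λn = (2, -5, 10) − (-4)·(-2, 2, -1) = (-6, 3, 6).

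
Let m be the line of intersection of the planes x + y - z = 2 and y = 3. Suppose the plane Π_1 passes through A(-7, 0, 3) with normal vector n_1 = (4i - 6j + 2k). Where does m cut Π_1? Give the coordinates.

Direction of m: (1, 1, -1) × (0, 1, 0) = (1, 0, 1).
A point on m: solving the two plane equations with x = -11 gives (-11, 3, -10).
Π_1: n_1·r = n_1·A gives 4x - 6y + 2z = -22.
Substitute r = (-11, 3, -10) + t(1, 0, 1) into the plane: -82 + 6t = -22, so t = 10.
Intersection: (-11, 3, -10) + 10·(1, 0, 1) = (-1, 3, 0).

(-1, 3, 0)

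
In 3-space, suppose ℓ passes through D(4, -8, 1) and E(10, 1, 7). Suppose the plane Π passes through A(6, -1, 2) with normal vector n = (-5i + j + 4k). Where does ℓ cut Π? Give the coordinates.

A direction vector for ℓ is E − D = (6, 9, 6).
Π: n·r = n·A gives -5x + y + 4z = -23.
Substitute r = (4, -8, 1) + t(6, 9, 6) into the plane: -24 + 3t = -23, so t = 1/3.
Intersection: (4, -8, 1) + (1/3)·(6, 9, 6) = (6, -5, 3).

(6, -5, 3)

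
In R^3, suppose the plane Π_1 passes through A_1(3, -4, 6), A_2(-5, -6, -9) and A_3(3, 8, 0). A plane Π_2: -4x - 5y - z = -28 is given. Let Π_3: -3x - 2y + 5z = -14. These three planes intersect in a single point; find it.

(2, 4, 0)

A_1A_2 = (-8, -2, -15), A_1A_3 = (0, 12, -6); a normal to Π_1 is A_1A_2 × A_1A_3 = (192, -48, -96).
Using A_1: Π_1 has equation 192x - 48y - 96z = 192.
Solving the 3×3 linear system 192x - 48y - 96z = 192, -4x - 5y - z = -28, -3x - 2y + 5z = -14 (e.g. by elimination or Cramer's rule, determinant = -5616) gives (2, 4, 0).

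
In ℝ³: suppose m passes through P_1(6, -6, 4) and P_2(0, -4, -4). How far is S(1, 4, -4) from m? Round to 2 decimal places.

8.00

A direction vector for m is P_2 − P_1 = (-6, 2, -8).
Taking (6, -6, 4) on m with direction v = (-6, 2, -8): w = S − (6, -6, 4) = (-5, 10, -8), and w × v = (-64, 8, 50).
Distance = |w × v| / |v| = √6660 / √104 ≈ 8.00.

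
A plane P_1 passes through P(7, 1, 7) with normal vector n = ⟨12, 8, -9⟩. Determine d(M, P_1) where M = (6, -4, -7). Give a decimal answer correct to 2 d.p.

P_1: n·r = n·P gives 12x + 8y - 9z = 29.
n·M − d = (12)·(6) + (8)·(-4) + (-9)·(-7) − 29 = 74; |n| = √289.
Distance = |74| / √289 = 74/√289 ≈ 4.35.

4.35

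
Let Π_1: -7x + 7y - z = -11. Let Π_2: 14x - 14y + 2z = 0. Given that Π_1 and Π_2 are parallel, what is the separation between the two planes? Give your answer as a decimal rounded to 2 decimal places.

1.11

Rescale Π_2 by 1/(-2): -7x + 7y - z = 0. Then distance = |-11 − 0| / √99 ≈ 1.11.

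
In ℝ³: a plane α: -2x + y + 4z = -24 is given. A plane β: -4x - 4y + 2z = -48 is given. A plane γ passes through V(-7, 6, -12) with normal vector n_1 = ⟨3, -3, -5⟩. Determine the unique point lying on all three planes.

(3, 6, -6)

γ: n_1·r = n_1·V gives 3x - 3y - 5z = 21.
Solving the 3×3 linear system -2x + y + 4z = -24, -4x - 4y + 2z = -48, 3x - 3y - 5z = 21 (e.g. by elimination or Cramer's rule, determinant = 30) gives (3, 6, -6).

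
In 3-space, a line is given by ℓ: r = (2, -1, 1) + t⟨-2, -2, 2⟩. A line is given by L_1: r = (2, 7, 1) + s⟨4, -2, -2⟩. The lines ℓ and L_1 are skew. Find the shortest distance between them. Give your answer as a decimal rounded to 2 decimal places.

Common perpendicular direction n = (-2, -2, 2) × (4, -2, -2) = (8, 4, 12).
With w = (2, 7, 1) − (2, -1, 1) = (0, 8, 0), w · n = 32.
Distance = |w · n| / |n| = |32| / √224 ≈ 2.14.

2.14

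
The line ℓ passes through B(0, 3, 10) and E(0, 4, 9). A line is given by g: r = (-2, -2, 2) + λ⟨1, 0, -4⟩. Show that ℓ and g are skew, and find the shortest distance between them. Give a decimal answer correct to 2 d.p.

4.95

A direction vector for ℓ is E − B = (0, 1, -1).
Common perpendicular direction n = (0, 1, -1) × (1, 0, -4) = (-4, -1, -1).
With w = (-2, -2, 2) − (0, 3, 10) = (-2, -5, -8), w · n = 21.
Since n ≠ 0 the lines are not parallel, and w · n = 21 ≠ 0 so they do not intersect; hence they are skew.
Distance = |w · n| / |n| = |21| / √18 ≈ 4.95.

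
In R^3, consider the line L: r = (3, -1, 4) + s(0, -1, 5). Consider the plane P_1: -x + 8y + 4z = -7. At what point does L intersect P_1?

(3, 0, -1)

Substitute r = (3, -1, 4) + t(0, -1, 5) into the plane: 5 + 12t = -7, so t = -1.
Intersection: (3, -1, 4) + (-1)·(0, -1, 5) = (3, 0, -1).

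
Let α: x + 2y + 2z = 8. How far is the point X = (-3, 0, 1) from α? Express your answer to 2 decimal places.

n·X − d = (1)·(-3) + (2)·(0) + (2)·(1) − 8 = -9; |n| = √9.
Distance = |-9| / √9 = 9/√9 ≈ 3.00.

3.00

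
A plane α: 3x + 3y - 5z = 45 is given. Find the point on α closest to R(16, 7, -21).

(7, -2, -6)

Foot = R − λn with λ = (n·R − d)/|n|² = (174 − 45)/43 = 3.
Foot = (16, 7, -21) − 3·(3, 3, -5) = (7, -2, -6).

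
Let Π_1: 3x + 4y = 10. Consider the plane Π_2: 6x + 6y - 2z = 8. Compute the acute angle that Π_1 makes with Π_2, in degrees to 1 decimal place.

15.5

cos θ = |n₁·n₂| / (|n₁||n₂|) = |42| / (√25 · √76).
θ = arccos(0.96355) ≈ 15.5°.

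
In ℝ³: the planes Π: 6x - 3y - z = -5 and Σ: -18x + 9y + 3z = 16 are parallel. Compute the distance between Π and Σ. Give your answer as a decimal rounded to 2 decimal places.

0.05

Rescale Σ by 1/(-3): 6x - 3y - z = -16/3. Then distance = |-5 − (-16/3)| / √46 ≈ 0.05.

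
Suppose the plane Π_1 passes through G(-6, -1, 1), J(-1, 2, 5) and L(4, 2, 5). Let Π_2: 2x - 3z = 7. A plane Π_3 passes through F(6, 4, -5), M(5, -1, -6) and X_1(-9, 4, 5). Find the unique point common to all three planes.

GJ = (5, 3, 4), GL = (10, 3, 4); a normal to Π_1 is GJ × GL = (0, 20, -15).
Using G: Π_1 has equation 20y - 15z = -35.
FM = (-1, -5, -1), FX_1 = (-15, 0, 10); a normal to Π_3 is FM × FX_1 = (-50, 25, -75).
Using F: Π_3 has equation -50x + 25y - 75z = 175.
Solving the 3×3 linear system 20y - 15z = -35, 2x - 3z = 7, -50x + 25y - 75z = 175 (e.g. by elimination or Cramer's rule, determinant = 5250) gives (-1, -4, -3).

(-1, -4, -3)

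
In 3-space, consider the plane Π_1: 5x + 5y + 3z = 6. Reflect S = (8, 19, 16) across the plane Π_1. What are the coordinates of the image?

(-22, -11, -2)

λ = (n·S − d)/|n|² = (183 − 6)/59 = 3.
Reflection = S − 2λn = (8, 19, 16) − 6·(5, 5, 3) = (-22, -11, -2).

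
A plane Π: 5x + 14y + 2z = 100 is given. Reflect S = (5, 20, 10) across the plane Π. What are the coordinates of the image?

(-5, -8, 6)

λ = (n·S − d)/|n|² = (325 − 100)/225 = 1.
Reflection = S − 2λn = (5, 20, 10) − 2·(5, 14, 2) = (-5, -8, 6).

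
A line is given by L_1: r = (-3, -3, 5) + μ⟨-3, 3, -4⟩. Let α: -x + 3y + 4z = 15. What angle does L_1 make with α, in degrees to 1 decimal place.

7.7

sin θ = |n·v| / (|n||v|) = |-4| / (√26 · √34) = 0.13453.
θ ≈ 7.7°.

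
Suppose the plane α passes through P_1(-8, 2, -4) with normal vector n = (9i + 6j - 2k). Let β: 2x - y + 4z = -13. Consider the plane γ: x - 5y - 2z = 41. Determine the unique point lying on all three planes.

α: n·r = n·P_1 gives 9x + 6y - 2z = -52.
Solving the 3×3 linear system 9x + 6y - 2z = -52, 2x - y + 4z = -13, x - 5y - 2z = 41 (e.g. by elimination or Cramer's rule, determinant = 264) gives (-2, -7, -4).

(-2, -7, -4)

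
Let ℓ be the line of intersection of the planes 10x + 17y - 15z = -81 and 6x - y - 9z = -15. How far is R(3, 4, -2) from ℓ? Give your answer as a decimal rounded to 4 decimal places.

Direction of ℓ: (10, 17, -15) × (6, -1, -9) = (-168, 0, -112).
A point on ℓ: solving the two plane equations with x = 3 gives (3, -3, 4).
Taking (3, -3, 4) on ℓ with direction v = (-168, 0, -112): w = R − (3, -3, 4) = (0, 7, -6), and w × v = (-784, 1008, 1176).
Distance = |w × v| / |v| = √3013696 / √40768 ≈ 8.5979.

8.5979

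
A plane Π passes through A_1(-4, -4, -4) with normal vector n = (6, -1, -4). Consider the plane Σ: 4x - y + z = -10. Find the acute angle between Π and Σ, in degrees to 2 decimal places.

Π: n·r = n·A_1 gives 6x - y - 4z = -4.
cos θ = |n₁·n₂| / (|n₁||n₂|) = |21| / (√53 · √18).
θ = arccos(0.67990) ≈ 47.16°.

47.16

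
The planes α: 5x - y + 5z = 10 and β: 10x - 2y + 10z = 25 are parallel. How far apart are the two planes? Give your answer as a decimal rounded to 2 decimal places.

0.35

Rescale β by 1/2: 5x - y + 5z = 25/2. Then distance = |10 − (25/2)| / √51 ≈ 0.35.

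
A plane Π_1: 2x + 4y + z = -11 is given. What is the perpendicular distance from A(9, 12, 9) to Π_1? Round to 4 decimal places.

18.7667

n·A − d = (2)·(9) + (4)·(12) + (1)·(9) − (-11) = 86; |n| = √21.
Distance = |86| / √21 = 86/√21 ≈ 18.7667.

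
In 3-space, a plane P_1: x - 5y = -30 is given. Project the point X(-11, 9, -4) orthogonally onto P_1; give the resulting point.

(-10, 4, -4)

Foot = X − λn with λ = (n·X − d)/|n|² = (-56 − (-30))/26 = -1.
Foot = (-11, 9, -4) − (-1)·(1, -5, 0) = (-10, 4, -4).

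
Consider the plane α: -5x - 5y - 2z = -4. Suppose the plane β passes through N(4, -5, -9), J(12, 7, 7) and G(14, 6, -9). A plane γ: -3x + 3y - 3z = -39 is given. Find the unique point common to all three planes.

NJ = (8, 12, 16), NG = (10, 11, 0); a normal to β is NJ × NG = (-176, 160, -32).
Using N: β has equation -176x + 160y - 32z = -1216.
Solving the 3×3 linear system -5x - 5y - 2z = -4, -176x + 160y - 32z = -1216, -3x + 3y - 3z = -39 (e.g. by elimination or Cramer's rule, determinant = 4176) gives (2, -4, 7).

(2, -4, 7)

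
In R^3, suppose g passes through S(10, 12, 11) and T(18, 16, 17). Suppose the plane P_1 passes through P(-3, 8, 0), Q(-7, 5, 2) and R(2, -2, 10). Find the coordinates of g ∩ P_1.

(-2, 6, 2)

A direction vector for g is T − S = (8, 4, 6).
PQ = (-4, -3, 2), PR = (5, -10, 10); a normal to P_1 is PQ × PR = (-10, 50, 55).
Using P: P_1 has equation -10x + 50y + 55z = 430.
Substitute r = (10, 12, 11) + t(8, 4, 6) into the plane: 1105 + 450t = 430, so t = -3/2.
Intersection: (10, 12, 11) + (-3/2)·(8, 4, 6) = (-2, 6, 2).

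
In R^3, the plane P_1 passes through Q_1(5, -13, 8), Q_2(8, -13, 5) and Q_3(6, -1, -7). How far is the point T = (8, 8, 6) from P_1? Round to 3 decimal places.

13.909

Q_1Q_2 = (3, 0, -3), Q_1Q_3 = (1, 12, -15); a normal to P_1 is Q_1Q_2 × Q_1Q_3 = (36, 42, 36).
Using Q_1: P_1 has equation 36x + 42y + 36z = -78.
n·T − d = (36)·(8) + (42)·(8) + (36)·(6) − (-78) = 918; |n| = √4356.
Distance = |918| / √4356 = 918/√4356 ≈ 13.909.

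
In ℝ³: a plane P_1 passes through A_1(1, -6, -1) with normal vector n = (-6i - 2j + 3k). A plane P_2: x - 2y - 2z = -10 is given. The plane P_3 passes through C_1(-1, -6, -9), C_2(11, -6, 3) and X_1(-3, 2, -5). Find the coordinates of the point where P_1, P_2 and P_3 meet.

(-4, 6, -3)

P_1: n·r = n·A_1 gives -6x - 2y + 3z = 3.
C_1C_2 = (12, 0, 12), C_1X_1 = (-2, 8, 4); a normal to P_3 is C_1C_2 × C_1X_1 = (-96, -72, 96).
Using C_1: P_3 has equation -96x - 72y + 96z = -336.
Solving the 3×3 linear system -6x - 2y + 3z = 3, x - 2y - 2z = -10, -96x - 72y + 96z = -336 (e.g. by elimination or Cramer's rule, determinant = 1032) gives (-4, 6, -3).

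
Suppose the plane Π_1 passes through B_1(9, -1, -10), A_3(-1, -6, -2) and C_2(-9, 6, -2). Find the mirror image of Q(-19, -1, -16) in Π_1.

B_1A_3 = (-10, -5, 8), B_1C_2 = (-18, 7, 8); a normal to Π_1 is B_1A_3 × B_1C_2 = (-96, -64, -160).
Using B_1: Π_1 has equation -96x - 64y - 160z = 800.
λ = (n·Q − d)/|n|² = (4448 − 800)/38912 = 3/32.
Reflection = Q − 2λn = (-19, -1, -16) − (3/16)·(-96, -64, -160) = (-1, 11, 14).

(-1, 11, 14)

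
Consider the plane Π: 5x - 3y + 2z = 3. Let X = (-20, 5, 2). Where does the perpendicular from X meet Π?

Foot = X − λn with λ = (n·X − d)/|n|² = (-111 − 3)/38 = -3.
Foot = (-20, 5, 2) − (-3)·(5, -3, 2) = (-5, -4, 8).

(-5, -4, 8)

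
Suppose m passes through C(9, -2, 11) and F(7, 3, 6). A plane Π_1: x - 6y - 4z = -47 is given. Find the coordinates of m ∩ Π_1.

(5, 8, 1)

A direction vector for m is F − C = (-2, 5, -5).
Substitute r = (9, -2, 11) + t(-2, 5, -5) into the plane: -23 + (-12)t = -47, so t = 2.
Intersection: (9, -2, 11) + 2·(-2, 5, -5) = (5, 8, 1).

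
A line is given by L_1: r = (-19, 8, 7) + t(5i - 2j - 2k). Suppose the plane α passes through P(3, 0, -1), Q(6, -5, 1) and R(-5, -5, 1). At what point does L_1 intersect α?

(1, 0, -1)

PQ = (3, -5, 2), PR = (-8, -5, 2); a normal to α is PQ × PR = (0, -22, -55).
Using P: α has equation -22y - 55z = 55.
Substitute r = (-19, 8, 7) + t(5, -2, -2) into the plane: -561 + 154t = 55, so t = 4.
Intersection: (-19, 8, 7) + 4·(5, -2, -2) = (1, 0, -1).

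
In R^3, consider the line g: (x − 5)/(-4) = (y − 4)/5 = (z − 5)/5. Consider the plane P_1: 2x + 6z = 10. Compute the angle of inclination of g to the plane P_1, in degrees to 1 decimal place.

25.4

g has direction (-4, 5, 5) through (5, 4, 5).
sin θ = |n·v| / (|n||v|) = |22| / (√40 · √66) = 0.42817.
θ ≈ 25.4°.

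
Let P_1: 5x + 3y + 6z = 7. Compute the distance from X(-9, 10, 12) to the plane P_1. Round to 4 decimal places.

5.9761

n·X − d = (5)·(-9) + (3)·(10) + (6)·(12) − 7 = 50; |n| = √70.
Distance = |50| / √70 = 50/√70 ≈ 5.9761.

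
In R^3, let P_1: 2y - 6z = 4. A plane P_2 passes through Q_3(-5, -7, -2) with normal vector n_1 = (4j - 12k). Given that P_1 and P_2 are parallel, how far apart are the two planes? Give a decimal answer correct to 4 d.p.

P_2: n_1·r = n_1·Q_3 gives 4y - 12z = -4.
Rescale P_2 by 1/2: 2y - 6z = -2. Then distance = |4 − (-2)| / √40 ≈ 0.9487.

0.9487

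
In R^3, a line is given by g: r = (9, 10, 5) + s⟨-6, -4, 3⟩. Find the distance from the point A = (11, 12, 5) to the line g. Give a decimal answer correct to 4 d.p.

Taking (9, 10, 5) on g with direction v = (-6, -4, 3): w = A − (9, 10, 5) = (2, 2, 0), and w × v = (6, -6, 4).
Distance = |w × v| / |v| = √88 / √61 ≈ 1.2011.

1.2011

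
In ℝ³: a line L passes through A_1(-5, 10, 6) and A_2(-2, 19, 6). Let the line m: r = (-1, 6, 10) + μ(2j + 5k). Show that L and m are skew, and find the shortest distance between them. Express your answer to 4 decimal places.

5.5216

A direction vector for L is A_2 − A_1 = (3, 9, 0).
Common perpendicular direction n = (3, 9, 0) × (0, 2, 5) = (45, -15, 6).
With w = (-1, 6, 10) − (-5, 10, 6) = (4, -4, 4), w · n = 264.
Since n ≠ 0 the lines are not parallel, and w · n = 264 ≠ 0 so they do not intersect; hence they are skew.
Distance = |w · n| / |n| = |264| / √2286 ≈ 5.5216.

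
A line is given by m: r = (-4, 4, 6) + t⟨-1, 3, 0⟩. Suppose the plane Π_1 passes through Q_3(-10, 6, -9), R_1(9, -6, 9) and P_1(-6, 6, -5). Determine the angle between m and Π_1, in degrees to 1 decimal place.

Q_3R_1 = (19, -12, 18), Q_3P_1 = (4, 0, 4); a normal to Π_1 is Q_3R_1 × Q_3P_1 = (-48, -4, 48).
Using Q_3: Π_1 has equation -48x - 4y + 48z = 24.
sin θ = |n·v| / (|n||v|) = |36| / (√4624 · √10) = 0.16741.
θ ≈ 9.6°.

9.6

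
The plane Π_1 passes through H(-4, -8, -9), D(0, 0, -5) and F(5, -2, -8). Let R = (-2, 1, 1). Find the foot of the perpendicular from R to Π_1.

HD = (4, 8, 4), HF = (9, 6, 1); a normal to Π_1 is HD × HF = (-16, 32, -48).
Using H: Π_1 has equation -16x + 32y - 48z = 240.
Foot = R − λn with λ = (n·R − d)/|n|² = (16 − 240)/3584 = -1/16.
Foot = (-2, 1, 1) − (-1/16)·(-16, 32, -48) = (-3, 3, -2).

(-3, 3, -2)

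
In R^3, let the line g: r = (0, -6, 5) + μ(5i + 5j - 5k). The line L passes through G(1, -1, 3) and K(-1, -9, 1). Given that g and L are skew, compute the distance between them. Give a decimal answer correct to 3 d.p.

A direction vector for L is K − G = (-2, -8, -2).
Common perpendicular direction n = (5, 5, -5) × (-2, -8, -2) = (-50, 20, -30).
With w = (1, -1, 3) − (0, -6, 5) = (1, 5, -2), w · n = 110.
Distance = |w · n| / |n| = |110| / √3800 ≈ 1.784.

1.784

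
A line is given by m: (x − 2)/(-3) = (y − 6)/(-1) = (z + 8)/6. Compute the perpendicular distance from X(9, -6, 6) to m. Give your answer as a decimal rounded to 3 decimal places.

16.331

m has direction (-3, -1, 6) through (2, 6, -8).
Taking (2, 6, -8) on m with direction v = (-3, -1, 6): w = X − (2, 6, -8) = (7, -12, 14), and w × v = (-58, -84, -43).
Distance = |w × v| / |v| = √12269 / √46 ≈ 16.331.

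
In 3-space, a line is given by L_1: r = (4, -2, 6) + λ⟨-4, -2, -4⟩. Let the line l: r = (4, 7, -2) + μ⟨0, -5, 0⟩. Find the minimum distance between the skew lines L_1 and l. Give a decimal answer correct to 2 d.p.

Common perpendicular direction n = (-4, -2, -4) × (0, -5, 0) = (-20, 0, 20).
With w = (4, 7, -2) − (4, -2, 6) = (0, 9, -8), w · n = -160.
Distance = |w · n| / |n| = |-160| / √800 ≈ 5.66.

5.66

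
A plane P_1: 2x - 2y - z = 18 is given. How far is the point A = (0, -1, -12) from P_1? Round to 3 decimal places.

n·A − d = (2)·(0) + (-2)·(-1) + (-1)·(-12) − 18 = -4; |n| = √9.
Distance = |-4| / √9 = 4/√9 ≈ 1.333.

1.333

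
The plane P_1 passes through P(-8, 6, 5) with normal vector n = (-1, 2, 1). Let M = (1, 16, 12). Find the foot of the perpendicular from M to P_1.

(4, 10, 9)

P_1: n·r = n·P gives -x + 2y + z = 25.
Foot = M − λn with λ = (n·M − d)/|n|² = (43 − 25)/6 = 3.
Foot = (1, 16, 12) − 3·(-1, 2, 1) = (4, 10, 9).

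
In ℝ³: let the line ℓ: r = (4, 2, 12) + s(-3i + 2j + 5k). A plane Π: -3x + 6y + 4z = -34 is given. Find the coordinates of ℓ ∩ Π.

(10, -2, 2)

Substitute r = (4, 2, 12) + t(-3, 2, 5) into the plane: 48 + 41t = -34, so t = -2.
Intersection: (4, 2, 12) + (-2)·(-3, 2, 5) = (10, -2, 2).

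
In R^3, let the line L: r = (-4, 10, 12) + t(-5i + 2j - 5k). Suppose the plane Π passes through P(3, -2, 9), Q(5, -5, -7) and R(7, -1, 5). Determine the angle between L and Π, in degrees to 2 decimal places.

PQ = (2, -3, -16), PR = (4, 1, -4); a normal to Π is PQ × PR = (28, -56, 14).
Using P: Π has equation 28x - 56y + 14z = 322.
sin θ = |n·v| / (|n||v|) = |-322| / (√4116 · √54) = 0.68300.
θ ≈ 43.08°.

43.08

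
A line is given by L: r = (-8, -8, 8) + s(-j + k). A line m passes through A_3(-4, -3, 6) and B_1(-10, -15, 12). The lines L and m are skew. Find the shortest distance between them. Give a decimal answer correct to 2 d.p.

0.58

A direction vector for m is B_1 − A_3 = (-6, -12, 6).
Common perpendicular direction n = (0, -1, 1) × (-6, -12, 6) = (6, -6, -6).
With w = (-4, -3, 6) − (-8, -8, 8) = (4, 5, -2), w · n = 6.
Distance = |w · n| / |n| = |6| / √108 ≈ 0.58.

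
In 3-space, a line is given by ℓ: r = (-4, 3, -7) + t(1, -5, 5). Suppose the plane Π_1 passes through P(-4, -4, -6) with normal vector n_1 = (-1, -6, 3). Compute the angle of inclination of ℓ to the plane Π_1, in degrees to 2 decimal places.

Π_1: n_1·r = n_1·P gives -x - 6y + 3z = 10.
sin θ = |n·v| / (|n||v|) = |44| / (√46 · √51) = 0.90842.
θ ≈ 65.29°.

65.29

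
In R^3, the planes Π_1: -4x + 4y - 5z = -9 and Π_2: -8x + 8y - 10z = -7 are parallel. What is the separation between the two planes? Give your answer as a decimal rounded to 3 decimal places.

Rescale Π_2 by 1/2: -4x + 4y - 5z = -7/2. Then distance = |-9 − (-7/2)| / √57 ≈ 0.728.

0.728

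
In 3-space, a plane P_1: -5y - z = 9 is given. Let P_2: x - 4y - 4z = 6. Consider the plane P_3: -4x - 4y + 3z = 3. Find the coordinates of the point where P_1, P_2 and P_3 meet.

Solving the 3×3 linear system -5y - z = 9, x - 4y - 4z = 6, -4x - 4y + 3z = 3 (e.g. by elimination or Cramer's rule, determinant = -45) gives (2, -2, 1).

(2, -2, 1)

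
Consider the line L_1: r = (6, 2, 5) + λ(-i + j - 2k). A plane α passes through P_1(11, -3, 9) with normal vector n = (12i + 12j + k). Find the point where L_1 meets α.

α: n·r = n·P_1 gives 12x + 12y + z = 105.
Substitute r = (6, 2, 5) + t(-1, 1, -2) into the plane: 101 + (-2)t = 105, so t = -2.
Intersection: (6, 2, 5) + (-2)·(-1, 1, -2) = (8, 0, 9).

(8, 0, 9)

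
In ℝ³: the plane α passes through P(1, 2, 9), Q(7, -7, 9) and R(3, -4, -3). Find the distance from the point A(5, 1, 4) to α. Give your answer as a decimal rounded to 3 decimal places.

PQ = (6, -9, 0), PR = (2, -6, -12); a normal to α is PQ × PR = (108, 72, -18).
Using P: α has equation 108x + 72y - 18z = 90.
n·A − d = (108)·(5) + (72)·(1) + (-18)·(4) − 90 = 450; |n| = √17172.
Distance = |450| / √17172 = 450/√17172 ≈ 3.434.

3.434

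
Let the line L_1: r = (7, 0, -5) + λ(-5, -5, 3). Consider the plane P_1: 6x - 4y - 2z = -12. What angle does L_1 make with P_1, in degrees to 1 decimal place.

16.2

sin θ = |n·v| / (|n||v|) = |-16| / (√56 · √59) = 0.27836.
θ ≈ 16.2°.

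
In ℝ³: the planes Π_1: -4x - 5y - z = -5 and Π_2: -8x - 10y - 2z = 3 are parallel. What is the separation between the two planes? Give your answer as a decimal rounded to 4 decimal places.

1.0030

Rescale Π_2 by 1/2: -4x - 5y - z = 3/2. Then distance = |-5 − (3/2)| / √42 ≈ 1.0030.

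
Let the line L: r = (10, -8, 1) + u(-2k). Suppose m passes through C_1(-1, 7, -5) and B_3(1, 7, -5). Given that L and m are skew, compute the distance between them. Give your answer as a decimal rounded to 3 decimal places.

15.000

A direction vector for m is B_3 − C_1 = (2, 0, 0).
Common perpendicular direction n = (0, 0, -2) × (2, 0, 0) = (0, -4, 0).
With w = (-1, 7, -5) − (10, -8, 1) = (-11, 15, -6), w · n = -60.
Distance = |w · n| / |n| = |-60| / √16 ≈ 15.000.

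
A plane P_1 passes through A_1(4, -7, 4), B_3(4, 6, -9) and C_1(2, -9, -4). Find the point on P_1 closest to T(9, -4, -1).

(4, -3, 0)

A_1B_3 = (0, 13, -13), A_1C_1 = (-2, -2, -8); a normal to P_1 is A_1B_3 × A_1C_1 = (-130, 26, 26).
Using A_1: P_1 has equation -130x + 26y + 26z = -598.
Foot = T − λn with λ = (n·T − d)/|n|² = (-1300 − (-598))/18252 = -1/26.
Foot = (9, -4, -1) − (-1/26)·(-130, 26, 26) = (4, -3, 0).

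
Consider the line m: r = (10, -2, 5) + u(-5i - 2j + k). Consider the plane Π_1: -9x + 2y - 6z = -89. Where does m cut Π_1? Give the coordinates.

Substitute r = (10, -2, 5) + t(-5, -2, 1) into the plane: -124 + 35t = -89, so t = 1.
Intersection: (10, -2, 5) + 1·(-5, -2, 1) = (5, -4, 6).

(5, -4, 6)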